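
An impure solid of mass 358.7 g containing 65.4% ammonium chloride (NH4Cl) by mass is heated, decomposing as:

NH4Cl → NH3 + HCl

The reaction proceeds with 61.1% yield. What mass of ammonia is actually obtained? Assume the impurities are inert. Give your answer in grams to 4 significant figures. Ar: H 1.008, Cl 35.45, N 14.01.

Pure NH4Cl available = 358.7 g × 0.654 = 234.59 g.
M(NH4Cl) = 14.01 + 4(1.008) + 35.45 = 53.492 g/mol.
M(NH3) = 14.01 + 3(1.008) = 17.034 g/mol.
n(NH4Cl) = 234.59 g / 53.492 g/mol = 4.3855 mol.
From the equation the NH4Cl:NH3 mole ratio is 1:1, so n(NH3) = 4.3855 × 1/1 = 4.3855 mol.
Mass of NH3 = 4.3855 mol × 17.034 g/mol = 74.703 g.
Actual mass collected = 74.703 g × 0.611 = 45.643 g.

45.64 g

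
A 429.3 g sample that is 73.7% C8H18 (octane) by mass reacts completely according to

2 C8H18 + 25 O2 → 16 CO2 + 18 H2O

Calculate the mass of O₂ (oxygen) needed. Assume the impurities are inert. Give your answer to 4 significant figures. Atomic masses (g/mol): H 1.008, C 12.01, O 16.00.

Mass of pure C8H18 = 429.3 g × 0.737 = 316.39 g.
M(C8H18) = 8(12.01) + 18(1.008) = 114.224 g/mol.
M(O2) = 2(16.00) = 32.00 g/mol.
n(C8H18) = 316.39 g / 114.224 g/mol = 2.7699 mol.
From the equation the C8H18:O2 mole ratio is 2:25, so n(O2) = 2.7699 × 25/2 = 34.624 mol.
Mass of O2 = 34.624 mol × 32.00 g/mol = 1108.0 g.

1108 g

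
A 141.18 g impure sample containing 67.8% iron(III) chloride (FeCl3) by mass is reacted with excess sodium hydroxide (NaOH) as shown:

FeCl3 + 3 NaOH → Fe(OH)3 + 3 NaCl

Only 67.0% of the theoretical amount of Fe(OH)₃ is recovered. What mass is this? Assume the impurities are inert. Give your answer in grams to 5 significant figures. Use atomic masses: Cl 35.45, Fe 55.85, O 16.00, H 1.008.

Pure FeCl3 available = 141.18 g × 0.678 = 95.7200 g.
M(FeCl3) = 55.85 + 3(35.45) = 162.20 g/mol.
M(Fe(OH)3) = 55.85 + 3(16.00) + 3(1.008) = 106.874 g/mol.
n(FeCl3) = 95.7200 g / 162.20 g/mol = 0.590136 mol.
From the equation the FeCl3:Fe(OH)3 mole ratio is 1:1, so n(Fe(OH)3) = 0.590136 × 1/1 = 0.590136 mol.
Mass of Fe(OH)3 = 0.590136 mol × 106.874 g/mol = 63.0702 g.
Actual mass collected = 63.0702 g × 0.670 = 42.2570 g.

42.257 g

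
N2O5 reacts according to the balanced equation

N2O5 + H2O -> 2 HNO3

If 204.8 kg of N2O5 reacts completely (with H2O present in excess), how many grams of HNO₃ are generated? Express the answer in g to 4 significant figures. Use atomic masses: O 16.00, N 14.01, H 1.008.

M(N2O5) = 2(14.01) + 5(16.00) = 108.02 g/mol.
M(HNO3) = 1.008 + 14.01 + 3(16.00) = 63.018 g/mol.
Convert: 204.8 kg = 204800 g.
n(N2O5) = 204800 g / 108.02 g/mol = 1895.9 mol.
From the equation the N2O5:HNO3 mole ratio is 1:2, so n(HNO3) = 1895.9 × 2/1 = 3791.9 mol.
Mass of HNO3 = 3791.9 mol × 63.018 g/mol = 238960 g.

239000 g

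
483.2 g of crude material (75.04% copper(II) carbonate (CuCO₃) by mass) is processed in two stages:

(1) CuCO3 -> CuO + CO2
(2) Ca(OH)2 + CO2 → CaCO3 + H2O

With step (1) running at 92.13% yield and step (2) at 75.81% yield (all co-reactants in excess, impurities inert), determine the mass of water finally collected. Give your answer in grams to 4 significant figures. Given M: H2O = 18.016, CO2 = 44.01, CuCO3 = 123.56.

36.93 g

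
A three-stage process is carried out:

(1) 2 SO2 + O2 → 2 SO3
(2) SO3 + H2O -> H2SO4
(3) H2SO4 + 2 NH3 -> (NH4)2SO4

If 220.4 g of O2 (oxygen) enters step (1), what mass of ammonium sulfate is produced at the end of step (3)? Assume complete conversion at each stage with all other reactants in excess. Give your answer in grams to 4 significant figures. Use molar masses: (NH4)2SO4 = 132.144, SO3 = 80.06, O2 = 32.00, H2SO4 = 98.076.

1820 g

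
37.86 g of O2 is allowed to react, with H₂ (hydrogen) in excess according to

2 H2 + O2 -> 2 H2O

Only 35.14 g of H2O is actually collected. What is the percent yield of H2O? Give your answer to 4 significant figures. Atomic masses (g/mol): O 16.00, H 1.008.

M(O2) = 2(16.00) = 32.00 g/mol.
M(H2O) = 2(1.008) + 16.00 = 18.016 g/mol.
n(O2) = 37.860 g / 32.00 g/mol = 1.1831 mol.
From the equation the O2:H2O mole ratio is 1:2, so n(H2O) = 1.1831 × 2/1 = 2.3662 mol.
Mass of H2O = 2.3662 mol × 18.016 g/mol = 42.630 g.
This is the theoretical yield. Percent yield = 35.14 g / 42.630 g × 100% = 82.430%.

82.43 %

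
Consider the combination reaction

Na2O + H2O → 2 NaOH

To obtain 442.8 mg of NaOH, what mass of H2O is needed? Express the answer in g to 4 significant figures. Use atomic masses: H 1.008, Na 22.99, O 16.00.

M(NaOH) = 22.99 + 16.00 + 1.008 = 39.998 g/mol.
M(H2O) = 2(1.008) + 16.00 = 18.016 g/mol.
Convert: 442.8 mg = 0.44280 g.
n(NaOH) = 0.44280 g / 39.998 g/mol = 0.011071 mol.
From the equation the NaOH:H2O mole ratio is 2:1, so n(H2O) = 0.011071 × 1/2 = 0.0055353 mol.
Mass of H2O = 0.0055353 mol × 18.016 g/mol = 0.099724 g.

0.09972 g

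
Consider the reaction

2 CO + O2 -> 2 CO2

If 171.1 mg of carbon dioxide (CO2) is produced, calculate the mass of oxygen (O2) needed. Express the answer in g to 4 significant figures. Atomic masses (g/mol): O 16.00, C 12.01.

M(CO2) = 12.01 + 2(16.00) = 44.01 g/mol.
M(O2) = 2(16.00) = 32.00 g/mol.
Convert: 171.1 mg = 0.17110 g.
n(CO2) = 0.17110 g / 44.01 g/mol = 0.0038878 mol.
From the equation the CO2:O2 mole ratio is 2:1, so n(O2) = 0.0038878 × 1/2 = 0.0019439 mol.
Mass of O2 = 0.0019439 mol × 32.00 g/mol = 0.062204 g.

0.06220 g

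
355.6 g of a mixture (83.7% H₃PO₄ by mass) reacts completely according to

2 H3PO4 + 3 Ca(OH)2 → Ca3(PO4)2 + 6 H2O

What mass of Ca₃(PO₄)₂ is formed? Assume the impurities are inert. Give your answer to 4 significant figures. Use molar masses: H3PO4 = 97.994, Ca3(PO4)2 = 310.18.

471.1 g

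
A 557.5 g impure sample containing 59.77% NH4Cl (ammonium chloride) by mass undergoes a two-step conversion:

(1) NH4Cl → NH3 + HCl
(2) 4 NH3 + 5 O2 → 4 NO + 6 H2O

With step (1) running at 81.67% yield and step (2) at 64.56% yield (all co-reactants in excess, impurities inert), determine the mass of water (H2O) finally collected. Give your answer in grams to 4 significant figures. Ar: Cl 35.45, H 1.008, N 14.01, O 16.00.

Pure NH4Cl = 557.5 × 0.5977 = 333.22 g.
M(NH4Cl) = 14.01 + 4(1.008) + 35.45 = 53.492 g/mol.
M(H2O) = 2(1.008) + 16.00 = 18.016 g/mol.
n(NH4Cl) = 333.22 / 53.492 = 6.2293 mol.
Step 1 (NH4Cl:NH3 = 1:1): theoretical n(NH3) = 6.2293 mol; at 81.67% yield, n(NH3) = 5.0875 mol.
Step 2 (NH3:H2O = 4:6): theoretical n(H2O) = 7.6312 mol, so theoretical mass = 7.6312 × 18.016 = 137.48 g.
At 64.56% yield, actual mass of H2O = 137.48 × 0.6456 = 88.760 g.

88.76 g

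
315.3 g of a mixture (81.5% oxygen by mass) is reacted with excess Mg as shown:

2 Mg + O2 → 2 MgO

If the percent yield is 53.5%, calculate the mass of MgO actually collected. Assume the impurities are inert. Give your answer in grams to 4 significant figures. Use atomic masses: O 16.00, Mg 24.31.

Pure O2 available = 315.3 g × 0.815 = 256.97 g.
M(O2) = 2(16.00) = 32.00 g/mol.
M(MgO) = 24.31 + 16.00 = 40.31 g/mol.
n(O2) = 256.97 g / 32.00 g/mol = 8.0303 mol.
From the equation the O2:MgO mole ratio is 1:2, so n(MgO) = 8.0303 × 2/1 = 16.061 mol.
Mass of MgO = 16.061 mol × 40.31 g/mol = 647.40 g.
Actual mass collected = 647.40 g × 0.535 = 346.36 g.

346.4 g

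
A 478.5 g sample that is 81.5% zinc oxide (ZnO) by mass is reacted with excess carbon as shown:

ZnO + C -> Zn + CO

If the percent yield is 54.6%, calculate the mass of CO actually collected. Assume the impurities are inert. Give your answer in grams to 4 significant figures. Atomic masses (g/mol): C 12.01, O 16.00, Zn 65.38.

Pure ZnO available = 478.5 g × 0.815 = 389.98 g.
M(ZnO) = 65.38 + 16.00 = 81.38 g/mol.
M(CO) = 12.01 + 16.00 = 28.01 g/mol.
n(ZnO) = 389.98 g / 81.38 g/mol = 4.7921 mol.
From the equation the ZnO:CO mole ratio is 1:1, so n(CO) = 4.7921 × 1/1 = 4.7921 mol.
Mass of CO = 4.7921 mol × 28.01 g/mol = 134.23 g.
Actual mass collected = 134.23 g × 0.546 = 73.287 g.

73.29 g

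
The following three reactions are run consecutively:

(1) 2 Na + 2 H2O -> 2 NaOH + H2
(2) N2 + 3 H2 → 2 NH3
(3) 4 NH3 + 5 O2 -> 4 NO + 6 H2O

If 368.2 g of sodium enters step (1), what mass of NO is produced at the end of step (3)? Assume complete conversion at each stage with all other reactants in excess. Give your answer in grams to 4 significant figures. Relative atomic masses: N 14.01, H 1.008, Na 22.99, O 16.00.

M(Na) = 22.99 g/mol.
M(NO) = 14.01 + 16.00 = 30.01 g/mol.
n(Na) = 368.2 / 22.99 = 16.016 mol.
Reaction (1): Na→H2 ratio 2:1 ⇒ n(H2) = 8.0078 mol.
Reaction (2): H2→NH3 ratio 3:2 ⇒ n(NH3) = 5.3386 mol.
Reaction (3): NH3→NO ratio 4:4 ⇒ n(NO) = 5.3386 mol.
Mass of NO = 5.3386 × 30.01 = 160.21 g.

160.2 g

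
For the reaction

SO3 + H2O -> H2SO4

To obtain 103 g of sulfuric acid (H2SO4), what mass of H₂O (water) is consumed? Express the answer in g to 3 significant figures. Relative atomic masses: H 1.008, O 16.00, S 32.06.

18.9 g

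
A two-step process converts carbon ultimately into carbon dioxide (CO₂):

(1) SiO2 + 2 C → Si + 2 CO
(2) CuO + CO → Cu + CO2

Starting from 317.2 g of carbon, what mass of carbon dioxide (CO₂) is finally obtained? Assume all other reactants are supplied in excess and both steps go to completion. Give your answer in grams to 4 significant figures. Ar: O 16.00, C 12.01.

1162 g

M(C) = 12.01 g/mol.
M(CO2) = 12.01 + 2(16.00) = 44.01 g/mol.
n(C) = 317.20 / 12.01 = 26.411 mol.
Step 1 gives a 2:2 ratio of C to CO, so n(CO) = 26.411 mol.
In step 2 the CO:CO2 ratio is 1:1, so n(CO2) = 26.411 mol.
Mass of CO2 = 26.411 × 44.01 = 1162.4 g.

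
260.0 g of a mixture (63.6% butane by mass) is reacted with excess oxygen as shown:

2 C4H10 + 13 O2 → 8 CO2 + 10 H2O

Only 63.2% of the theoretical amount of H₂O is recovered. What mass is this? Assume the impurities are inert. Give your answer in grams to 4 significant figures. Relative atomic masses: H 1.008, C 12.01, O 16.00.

162.0 g

Pure C4H10 available = 260.0 g × 0.636 = 165.36 g.
M(C4H10) = 4(12.01) + 10(1.008) = 58.12 g/mol.
M(H2O) = 2(1.008) + 16.00 = 18.016 g/mol.
n(C4H10) = 165.36 g / 58.12 g/mol = 2.8451 mol.
From the equation the C4H10:H2O mole ratio is 2:10, so n(H2O) = 2.8451 × 10/2 = 14.226 mol.
Mass of H2O = 14.226 mol × 18.016 g/mol = 256.29 g.
Actual mass collected = 256.29 g × 0.632 = 161.98 g.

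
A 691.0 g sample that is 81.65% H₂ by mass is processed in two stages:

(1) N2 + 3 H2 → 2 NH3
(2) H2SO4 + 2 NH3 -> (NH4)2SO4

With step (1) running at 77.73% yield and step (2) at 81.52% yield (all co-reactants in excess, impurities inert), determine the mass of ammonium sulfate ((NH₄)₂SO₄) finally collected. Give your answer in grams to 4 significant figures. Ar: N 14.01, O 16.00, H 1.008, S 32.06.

7811 g

Pure H2 = 691.0 × 0.8165 = 564.20 g.
M(H2) = 2(1.008) = 2.016 g/mol.
M((NH4)2SO4) = 2(14.01) + 8(1.008) + 32.06 + 4(16.00) = 132.144 g/mol.
n(H2) = 564.20 / 2.016 = 279.86 mol.
Step 1 (H2:NH3 = 3:2): theoretical n(NH3) = 186.57 mol; at 77.73% yield, n(NH3) = 145.02 mol.
Step 2 (NH3:(NH4)2SO4 = 2:1): theoretical n((NH4)2SO4) = 72.512 mol, so theoretical mass = 72.512 × 132.144 = 9582.1 g.
At 81.52% yield, actual mass of (NH4)2SO4 = 9582.1 × 0.8152 = 7811.3 g.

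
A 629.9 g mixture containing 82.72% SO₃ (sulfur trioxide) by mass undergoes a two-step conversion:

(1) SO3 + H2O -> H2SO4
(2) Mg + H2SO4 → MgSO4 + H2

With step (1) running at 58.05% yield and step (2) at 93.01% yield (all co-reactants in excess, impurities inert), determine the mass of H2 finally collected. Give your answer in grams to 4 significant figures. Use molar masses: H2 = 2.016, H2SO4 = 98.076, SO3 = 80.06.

7.084 g

Pure SO3 = 629.9 × 0.8272 = 521.05 g.
n(SO3) = 521.05 / 80.06 = 6.5083 mol.
Step 1 (SO3:H2SO4 = 1:1): theoretical n(H2SO4) = 6.5083 mol; at 58.05% yield, n(H2SO4) = 3.7781 mol.
Step 2 (H2SO4:H2 = 1:1): theoretical n(H2) = 3.7781 mol, so theoretical mass = 3.7781 × 2.016 = 7.6166 g.
At 93.01% yield, actual mass of H2 = 7.6166 × 0.9301 = 7.0842 g.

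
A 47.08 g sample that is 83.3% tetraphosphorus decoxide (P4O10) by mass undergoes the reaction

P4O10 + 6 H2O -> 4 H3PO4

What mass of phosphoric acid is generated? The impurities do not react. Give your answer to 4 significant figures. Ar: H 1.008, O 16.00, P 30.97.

54.15 g

Mass of pure P4O10 = 47.08 g × 0.833 = 39.218 g.
M(P4O10) = 4(30.97) + 10(16.00) = 283.88 g/mol.
M(H3PO4) = 3(1.008) + 30.97 + 4(16.00) = 97.994 g/mol.
n(P4O10) = 39.218 g / 283.88 g/mol = 0.13815 mol.
From the equation the P4O10:H3PO4 mole ratio is 1:4, so n(H3PO4) = 0.13815 × 4/1 = 0.55259 mol.
Mass of H3PO4 = 0.55259 mol × 97.994 g/mol = 54.151 g.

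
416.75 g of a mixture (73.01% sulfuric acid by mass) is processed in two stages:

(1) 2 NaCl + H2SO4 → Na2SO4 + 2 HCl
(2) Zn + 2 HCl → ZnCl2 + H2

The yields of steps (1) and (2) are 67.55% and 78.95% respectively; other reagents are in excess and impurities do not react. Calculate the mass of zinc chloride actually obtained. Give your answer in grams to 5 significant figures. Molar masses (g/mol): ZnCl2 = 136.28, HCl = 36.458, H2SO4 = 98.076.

225.48 g

Pure H2SO4 = 416.75 × 0.7301 = 304.269 g.
n(H2SO4) = 304.269 / 98.076 = 3.10238 mol.
Step 1 (H2SO4:HCl = 1:2): theoretical n(HCl) = 6.20476 mol; at 67.55% yield, n(HCl) = 4.19132 mol.
Step 2 (HCl:ZnCl2 = 2:1): theoretical n(ZnCl2) = 2.09566 mol, so theoretical mass = 2.09566 × 136.28 = 285.596 g.
At 78.95% yield, actual mass of ZnCl2 = 285.596 × 0.7895 = 225.478 g.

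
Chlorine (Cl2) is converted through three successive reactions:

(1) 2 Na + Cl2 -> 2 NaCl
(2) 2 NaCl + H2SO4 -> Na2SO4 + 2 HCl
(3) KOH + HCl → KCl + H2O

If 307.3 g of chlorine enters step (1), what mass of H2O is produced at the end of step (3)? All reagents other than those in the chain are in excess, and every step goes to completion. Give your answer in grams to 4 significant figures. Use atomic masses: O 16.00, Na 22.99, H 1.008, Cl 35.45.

156.2 g

M(Cl2) = 2(35.45) = 70.90 g/mol.
M(H2O) = 2(1.008) + 16.00 = 18.016 g/mol.
n(Cl2) = 307.3 / 70.90 = 4.3343 mol.
Reaction (1): Cl2→NaCl ratio 1:2 ⇒ n(NaCl) = 8.6685 mol.
Reaction (2): NaCl→HCl ratio 2:2 ⇒ n(HCl) = 8.6685 mol.
Reaction (3): HCl→H2O ratio 1:1 ⇒ n(H2O) = 8.6685 mol.
Mass of H2O = 8.6685 × 18.016 = 156.17 g.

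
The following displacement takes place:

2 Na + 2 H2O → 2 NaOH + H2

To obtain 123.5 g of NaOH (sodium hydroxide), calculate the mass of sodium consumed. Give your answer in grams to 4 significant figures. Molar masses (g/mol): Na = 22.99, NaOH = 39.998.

n(NaOH) = 123.50 g / 39.998 g/mol = 3.0877 mol.
From the equation the NaOH:Na mole ratio is 2:2, so n(Na) = 3.0877 × 2/2 = 3.0877 mol.
Mass of Na = 3.0877 mol × 22.99 g/mol = 70.985 g.

70.99 g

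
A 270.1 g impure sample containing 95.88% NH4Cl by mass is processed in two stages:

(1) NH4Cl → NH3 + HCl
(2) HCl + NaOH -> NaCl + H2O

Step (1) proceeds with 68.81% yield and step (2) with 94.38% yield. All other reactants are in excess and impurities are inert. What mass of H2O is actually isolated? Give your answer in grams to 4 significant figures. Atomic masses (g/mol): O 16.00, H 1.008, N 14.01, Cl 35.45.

Pure NH4Cl = 270.1 × 0.9588 = 258.97 g.
M(NH4Cl) = 14.01 + 4(1.008) + 35.45 = 53.492 g/mol.
M(H2O) = 2(1.008) + 16.00 = 18.016 g/mol.
n(NH4Cl) = 258.97 / 53.492 = 4.8413 mol.
Step 1 (NH4Cl:HCl = 1:1): theoretical n(HCl) = 4.8413 mol; at 68.81% yield, n(HCl) = 3.3313 mol.
Step 2 (HCl:H2O = 1:1): theoretical n(H2O) = 3.3313 mol, so theoretical mass = 3.3313 × 18.016 = 60.017 g.
At 94.38% yield, actual mass of H2O = 60.017 × 0.9438 = 56.644 g.

56.64 g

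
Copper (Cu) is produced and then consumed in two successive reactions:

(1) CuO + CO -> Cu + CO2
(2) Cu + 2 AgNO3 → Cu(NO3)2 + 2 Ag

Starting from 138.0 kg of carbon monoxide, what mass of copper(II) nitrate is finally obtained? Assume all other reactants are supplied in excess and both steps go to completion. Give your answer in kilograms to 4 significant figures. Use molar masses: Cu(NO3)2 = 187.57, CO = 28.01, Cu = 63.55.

924.1 kg

138.0 kg = 138000 g.
n(CO) = 138000 / 28.01 = 4926.8 mol.
Step 1 gives a 1:1 ratio of CO to Cu, so n(Cu) = 4926.8 mol.
In step 2 the Cu:Cu(NO3)2 ratio is 1:1, so n(Cu(NO3)2) = 4926.8 mol.
Mass of Cu(NO3)2 = 4926.8 × 187.57 = 924120 g = 924.1 kg.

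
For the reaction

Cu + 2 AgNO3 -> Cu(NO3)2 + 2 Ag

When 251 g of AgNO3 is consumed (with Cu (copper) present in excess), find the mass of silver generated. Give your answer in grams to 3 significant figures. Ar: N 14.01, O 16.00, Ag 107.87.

159 g

M(AgNO3) = 107.87 + 14.01 + 3(16.00) = 169.88 g/mol.
M(Ag) = 107.87 g/mol.
n(AgNO3) = 251.0 g / 169.88 g/mol = 1.478 mol.
From the equation the AgNO3:Ag mole ratio is 2:2, so n(Ag) = 1.478 × 2/2 = 1.478 mol.
Mass of Ag = 1.478 mol × 107.87 g/mol = 159.4 g.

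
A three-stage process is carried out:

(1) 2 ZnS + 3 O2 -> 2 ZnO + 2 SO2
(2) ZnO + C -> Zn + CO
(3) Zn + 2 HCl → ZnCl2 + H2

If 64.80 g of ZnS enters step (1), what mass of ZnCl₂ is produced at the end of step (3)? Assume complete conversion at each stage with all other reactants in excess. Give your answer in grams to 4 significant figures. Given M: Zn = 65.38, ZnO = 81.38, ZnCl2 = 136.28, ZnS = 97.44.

90.63 g

n(ZnS) = 64.80 / 97.44 = 0.66502 mol.
Reaction (1): ZnS→ZnO ratio 2:2 ⇒ n(ZnO) = 0.66502 mol.
Reaction (2): ZnO→Zn ratio 1:1 ⇒ n(Zn) = 0.66502 mol.
Reaction (3): Zn→ZnCl2 ratio 1:1 ⇒ n(ZnCl2) = 0.66502 mol.
Mass of ZnCl2 = 0.66502 × 136.28 = 90.630 g.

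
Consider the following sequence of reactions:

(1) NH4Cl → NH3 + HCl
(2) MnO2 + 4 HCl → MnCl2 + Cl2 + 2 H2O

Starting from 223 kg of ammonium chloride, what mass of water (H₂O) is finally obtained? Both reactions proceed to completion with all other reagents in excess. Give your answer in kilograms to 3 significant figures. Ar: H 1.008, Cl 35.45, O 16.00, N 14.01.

37.6 kg

M(NH4Cl) = 14.01 + 4(1.008) + 35.45 = 53.492 g/mol.
M(H2O) = 2(1.008) + 16.00 = 18.016 g/mol.
223 kg = 223000 g.
n(NH4Cl) = 223000 / 53.492 = 4169 mol.
Step 1 gives a 1:1 ratio of NH4Cl to HCl, so n(HCl) = 4169 mol.
In step 2 the HCl:H2O ratio is 4:2, so n(H2O) = 2084 mol.
Mass of H2O = 2084 × 18.016 = 37550 g = 37.6 kg.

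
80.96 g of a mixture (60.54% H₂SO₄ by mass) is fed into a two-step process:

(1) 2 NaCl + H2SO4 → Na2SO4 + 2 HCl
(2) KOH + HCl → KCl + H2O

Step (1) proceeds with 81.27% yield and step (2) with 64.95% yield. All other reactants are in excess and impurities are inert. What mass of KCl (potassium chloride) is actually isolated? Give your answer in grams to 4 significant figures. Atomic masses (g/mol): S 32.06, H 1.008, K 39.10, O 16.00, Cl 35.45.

39.33 g

Pure H2SO4 = 80.96 × 0.6054 = 49.013 g.
M(H2SO4) = 2(1.008) + 32.06 + 4(16.00) = 98.076 g/mol.
M(KCl) = 39.10 + 35.45 = 74.55 g/mol.
n(H2SO4) = 49.013 / 98.076 = 0.49975 mol.
Step 1 (H2SO4:HCl = 1:2): theoretical n(HCl) = 0.99949 mol; at 81.27% yield, n(HCl) = 0.81229 mol.
Step 2 (HCl:KCl = 1:1): theoretical n(KCl) = 0.81229 mol, so theoretical mass = 0.81229 × 74.55 = 60.556 g.
At 64.95% yield, actual mass of KCl = 60.556 × 0.6495 = 39.331 g.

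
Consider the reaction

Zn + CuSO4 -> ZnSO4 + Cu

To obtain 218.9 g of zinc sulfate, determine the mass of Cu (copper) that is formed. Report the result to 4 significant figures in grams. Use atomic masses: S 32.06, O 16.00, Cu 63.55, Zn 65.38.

86.17 g

M(ZnSO4) = 65.38 + 32.06 + 4(16.00) = 161.44 g/mol.
M(Cu) = 63.55 g/mol.
n(ZnSO4) = 218.90 g / 161.44 g/mol = 1.3559 mol.
From the equation the ZnSO4:Cu mole ratio is 1:1, so n(Cu) = 1.3559 × 1/1 = 1.3559 mol.
Mass of Cu = 1.3559 mol × 63.55 g/mol = 86.169 g.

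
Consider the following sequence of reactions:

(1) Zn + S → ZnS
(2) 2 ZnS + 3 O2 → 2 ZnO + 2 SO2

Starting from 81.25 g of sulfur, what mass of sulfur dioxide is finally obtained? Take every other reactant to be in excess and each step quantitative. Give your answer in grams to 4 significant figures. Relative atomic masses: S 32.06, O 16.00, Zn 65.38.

M(S) = 32.06 g/mol.
M(SO2) = 32.06 + 2(16.00) = 64.06 g/mol.
n(S) = 81.250 / 32.06 = 2.5343 mol.
Step 1 gives a 1:1 ratio of S to ZnS, so n(ZnS) = 2.5343 mol.
In step 2 the ZnS:SO2 ratio is 2:2, so n(SO2) = 2.5343 mol.
Mass of SO2 = 2.5343 × 64.06 = 162.35 g.

162.3 g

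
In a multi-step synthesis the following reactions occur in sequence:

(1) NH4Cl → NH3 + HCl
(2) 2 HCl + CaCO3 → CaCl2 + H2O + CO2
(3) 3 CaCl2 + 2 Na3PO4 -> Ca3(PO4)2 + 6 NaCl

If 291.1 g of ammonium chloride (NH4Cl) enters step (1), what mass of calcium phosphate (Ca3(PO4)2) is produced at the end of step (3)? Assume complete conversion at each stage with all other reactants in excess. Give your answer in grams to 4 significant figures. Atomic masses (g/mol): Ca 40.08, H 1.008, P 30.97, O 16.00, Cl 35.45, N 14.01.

M(NH4Cl) = 14.01 + 4(1.008) + 35.45 = 53.492 g/mol.
M(Ca3(PO4)2) = 3(40.08) + 2(30.97) + 8(16.00) = 310.18 g/mol.
n(NH4Cl) = 291.1 / 53.492 = 5.4419 mol.
Reaction (1): NH4Cl→HCl ratio 1:1 ⇒ n(HCl) = 5.4419 mol.
Reaction (2): HCl→CaCl2 ratio 2:1 ⇒ n(CaCl2) = 2.7210 mol.
Reaction (3): CaCl2→Ca3(PO4)2 ratio 3:1 ⇒ n(Ca3(PO4)2) = 0.90699 mol.
Mass of Ca3(PO4)2 = 0.90699 × 310.18 = 281.33 g.

281.3 g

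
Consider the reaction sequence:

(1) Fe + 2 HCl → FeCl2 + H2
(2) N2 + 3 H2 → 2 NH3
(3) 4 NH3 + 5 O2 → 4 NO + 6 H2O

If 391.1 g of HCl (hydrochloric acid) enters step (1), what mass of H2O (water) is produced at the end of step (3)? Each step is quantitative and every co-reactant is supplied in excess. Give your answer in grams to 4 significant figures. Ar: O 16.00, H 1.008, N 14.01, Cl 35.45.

96.63 g

M(HCl) = 1.008 + 35.45 = 36.458 g/mol.
M(H2O) = 2(1.008) + 16.00 = 18.016 g/mol.
n(HCl) = 391.1 / 36.458 = 10.727 mol.
Reaction (1): HCl→H2 ratio 2:1 ⇒ n(H2) = 5.3637 mol.
Reaction (2): H2→NH3 ratio 3:2 ⇒ n(NH3) = 3.5758 mol.
Reaction (3): NH3→H2O ratio 4:6 ⇒ n(H2O) = 5.3637 mol.
Mass of H2O = 5.3637 × 18.016 = 96.633 g.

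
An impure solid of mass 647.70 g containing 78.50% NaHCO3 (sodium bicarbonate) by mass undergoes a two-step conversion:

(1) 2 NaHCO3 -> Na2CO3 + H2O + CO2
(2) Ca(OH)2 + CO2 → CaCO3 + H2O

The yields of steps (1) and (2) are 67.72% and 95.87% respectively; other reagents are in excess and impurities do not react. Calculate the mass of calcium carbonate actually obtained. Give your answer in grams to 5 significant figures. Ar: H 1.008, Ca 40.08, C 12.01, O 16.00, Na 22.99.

Pure NaHCO3 = 647.70 × 0.7850 = 508.445 g.
M(NaHCO3) = 22.99 + 1.008 + 12.01 + 3(16.00) = 84.008 g/mol.
M(CaCO3) = 40.08 + 12.01 + 3(16.00) = 100.09 g/mol.
n(NaHCO3) = 508.445 / 84.008 = 6.05233 mol.
Step 1 (NaHCO3:CO2 = 2:1): theoretical n(CO2) = 3.02617 mol; at 67.72% yield, n(CO2) = 2.04932 mol.
Step 2 (CO2:CaCO3 = 1:1): theoretical n(CaCO3) = 2.04932 mol, so theoretical mass = 2.04932 × 100.09 = 205.116 g.
At 95.87% yield, actual mass of CaCO3 = 205.116 × 0.9587 = 196.645 g.

196.65 g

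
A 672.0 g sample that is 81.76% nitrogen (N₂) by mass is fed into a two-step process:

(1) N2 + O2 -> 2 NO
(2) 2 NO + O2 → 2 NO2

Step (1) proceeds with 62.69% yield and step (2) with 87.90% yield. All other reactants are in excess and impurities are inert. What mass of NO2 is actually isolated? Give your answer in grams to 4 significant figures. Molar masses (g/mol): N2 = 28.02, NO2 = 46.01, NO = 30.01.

Pure N2 = 672.0 × 0.8176 = 549.43 g.
n(N2) = 549.43 / 28.02 = 19.608 mol.
Step 1 (N2:NO = 1:2): theoretical n(NO) = 39.217 mol; at 62.69% yield, n(NO) = 24.585 mol.
Step 2 (NO:NO2 = 2:2): theoretical n(NO2) = 24.585 mol, so theoretical mass = 24.585 × 46.01 = 1131.2 g.
At 87.90% yield, actual mass of NO2 = 1131.2 × 0.8790 = 994.29 g.

994.3 g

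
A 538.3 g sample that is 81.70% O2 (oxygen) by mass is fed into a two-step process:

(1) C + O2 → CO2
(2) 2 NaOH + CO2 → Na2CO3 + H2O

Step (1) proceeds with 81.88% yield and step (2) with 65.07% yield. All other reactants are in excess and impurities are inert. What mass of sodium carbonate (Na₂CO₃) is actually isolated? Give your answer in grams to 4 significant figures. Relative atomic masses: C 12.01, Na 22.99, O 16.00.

Pure O2 = 538.3 × 0.8170 = 439.79 g.
M(O2) = 2(16.00) = 32.00 g/mol.
M(Na2CO3) = 2(22.99) + 12.01 + 3(16.00) = 105.99 g/mol.
n(O2) = 439.79 / 32.00 = 13.743 mol.
Step 1 (O2:CO2 = 1:1): theoretical n(CO2) = 13.743 mol; at 81.88% yield, n(CO2) = 11.253 mol.
Step 2 (CO2:Na2CO3 = 1:1): theoretical n(Na2CO3) = 11.253 mol, so theoretical mass = 11.253 × 105.99 = 1192.7 g.
At 65.07% yield, actual mass of Na2CO3 = 1192.7 × 0.6507 = 776.10 g.

776.1 g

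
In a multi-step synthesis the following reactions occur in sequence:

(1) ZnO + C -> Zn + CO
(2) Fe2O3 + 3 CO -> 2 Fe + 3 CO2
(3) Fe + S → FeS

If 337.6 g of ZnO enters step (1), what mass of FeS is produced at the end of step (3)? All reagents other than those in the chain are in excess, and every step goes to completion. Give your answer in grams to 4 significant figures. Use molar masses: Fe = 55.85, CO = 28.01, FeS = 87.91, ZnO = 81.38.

n(ZnO) = 337.6 / 81.38 = 4.1484 mol.
Reaction (1): ZnO→CO ratio 1:1 ⇒ n(CO) = 4.1484 mol.
Reaction (2): CO→Fe ratio 3:2 ⇒ n(Fe) = 2.7656 mol.
Reaction (3): Fe→FeS ratio 1:1 ⇒ n(FeS) = 2.7656 mol.
Mass of FeS = 2.7656 × 87.91 = 243.13 g.

243.1 g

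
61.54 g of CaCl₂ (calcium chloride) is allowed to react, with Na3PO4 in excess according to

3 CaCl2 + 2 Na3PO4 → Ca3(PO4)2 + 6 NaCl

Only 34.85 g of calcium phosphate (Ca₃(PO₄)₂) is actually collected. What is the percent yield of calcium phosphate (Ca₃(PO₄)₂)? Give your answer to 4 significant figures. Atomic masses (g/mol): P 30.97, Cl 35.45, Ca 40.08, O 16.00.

M(CaCl2) = 40.08 + 2(35.45) = 110.98 g/mol.
M(Ca3(PO4)2) = 3(40.08) + 2(30.97) + 8(16.00) = 310.18 g/mol.
n(CaCl2) = 61.540 g / 110.98 g/mol = 0.55451 mol.
From the equation the CaCl2:Ca3(PO4)2 mole ratio is 3:1, so n(Ca3(PO4)2) = 0.55451 × 1/3 = 0.18484 mol.
Mass of Ca3(PO4)2 = 0.18484 mol × 310.18 g/mol = 57.333 g.
This is the theoretical yield. Percent yield = 34.85 g / 57.333 g × 100% = 60.785%.

60.79 %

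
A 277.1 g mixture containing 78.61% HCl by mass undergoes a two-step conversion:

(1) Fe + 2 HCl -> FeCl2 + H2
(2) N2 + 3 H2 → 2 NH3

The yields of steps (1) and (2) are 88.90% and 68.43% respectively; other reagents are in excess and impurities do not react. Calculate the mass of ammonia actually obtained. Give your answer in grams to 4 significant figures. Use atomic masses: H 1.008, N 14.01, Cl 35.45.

Pure HCl = 277.1 × 0.7861 = 217.83 g.
M(HCl) = 1.008 + 35.45 = 36.458 g/mol.
M(NH3) = 14.01 + 3(1.008) = 17.034 g/mol.
n(HCl) = 217.83 / 36.458 = 5.9748 mol.
Step 1 (HCl:H2 = 2:1): theoretical n(H2) = 2.9874 mol; at 88.90% yield, n(H2) = 2.6558 mol.
Step 2 (H2:NH3 = 3:2): theoretical n(NH3) = 1.7705 mol, so theoretical mass = 1.7705 × 17.034 = 30.159 g.
At 68.43% yield, actual mass of NH3 = 30.159 × 0.6843 = 20.638 g.

20.64 g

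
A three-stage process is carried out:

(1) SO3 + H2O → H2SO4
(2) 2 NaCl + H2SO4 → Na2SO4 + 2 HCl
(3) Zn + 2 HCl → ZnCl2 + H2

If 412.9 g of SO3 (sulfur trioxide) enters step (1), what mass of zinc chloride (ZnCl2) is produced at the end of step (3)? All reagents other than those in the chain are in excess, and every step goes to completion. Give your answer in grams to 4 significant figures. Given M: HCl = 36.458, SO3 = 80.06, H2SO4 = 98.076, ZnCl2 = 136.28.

702.8 g

n(SO3) = 412.9 / 80.06 = 5.1574 mol.
Reaction (1): SO3→H2SO4 ratio 1:1 ⇒ n(H2SO4) = 5.1574 mol.
Reaction (2): H2SO4→HCl ratio 1:2 ⇒ n(HCl) = 10.315 mol.
Reaction (3): HCl→ZnCl2 ratio 2:1 ⇒ n(ZnCl2) = 5.1574 mol.
Mass of ZnCl2 = 5.1574 × 136.28 = 702.85 g.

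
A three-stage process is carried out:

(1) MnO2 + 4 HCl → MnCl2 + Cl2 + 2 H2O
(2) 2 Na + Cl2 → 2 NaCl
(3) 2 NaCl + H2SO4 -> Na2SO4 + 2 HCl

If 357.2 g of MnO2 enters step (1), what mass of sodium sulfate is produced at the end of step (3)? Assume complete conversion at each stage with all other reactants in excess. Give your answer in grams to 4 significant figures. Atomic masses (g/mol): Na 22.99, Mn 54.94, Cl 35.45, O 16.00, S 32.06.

M(MnO2) = 54.94 + 2(16.00) = 86.94 g/mol.
M(Na2SO4) = 2(22.99) + 32.06 + 4(16.00) = 142.04 g/mol.
n(MnO2) = 357.2 / 86.94 = 4.1086 mol.
Reaction (1): MnO2→Cl2 ratio 1:1 ⇒ n(Cl2) = 4.1086 mol.
Reaction (2): Cl2→NaCl ratio 1:2 ⇒ n(NaCl) = 8.2172 mol.
Reaction (3): NaCl→Na2SO4 ratio 2:1 ⇒ n(Na2SO4) = 4.1086 mol.
Mass of Na2SO4 = 4.1086 × 142.04 = 583.58 g.

583.6 g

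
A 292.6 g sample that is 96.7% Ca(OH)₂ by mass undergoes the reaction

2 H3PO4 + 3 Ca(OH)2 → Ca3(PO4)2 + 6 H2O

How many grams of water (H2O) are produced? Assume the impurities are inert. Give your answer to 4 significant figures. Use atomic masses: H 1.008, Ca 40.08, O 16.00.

137.6 g

Mass of pure Ca(OH)2 = 292.6 g × 0.967 = 282.94 g.
M(Ca(OH)2) = 40.08 + 2(16.00) + 2(1.008) = 74.096 g/mol.
M(H2O) = 2(1.008) + 16.00 = 18.016 g/mol.
n(Ca(OH)2) = 282.94 g / 74.096 g/mol = 3.8186 mol.
From the equation the Ca(OH)2:H2O mole ratio is 3:6, so n(H2O) = 3.8186 × 6/3 = 7.6372 mol.
Mass of H2O = 7.6372 mol × 18.016 g/mol = 137.59 g.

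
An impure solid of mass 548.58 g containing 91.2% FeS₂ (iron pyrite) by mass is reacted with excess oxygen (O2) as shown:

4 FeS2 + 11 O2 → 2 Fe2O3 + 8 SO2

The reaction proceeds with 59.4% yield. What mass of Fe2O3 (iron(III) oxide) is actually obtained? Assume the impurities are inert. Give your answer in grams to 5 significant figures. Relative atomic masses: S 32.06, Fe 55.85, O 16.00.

197.80 g

Pure FeS2 available = 548.58 g × 0.912 = 500.305 g.
M(FeS2) = 55.85 + 2(32.06) = 119.97 g/mol.
M(Fe2O3) = 2(55.85) + 3(16.00) = 159.70 g/mol.
n(FeS2) = 500.305 g / 119.97 g/mol = 4.17025 mol.
From the equation the FeS2:Fe2O3 mole ratio is 4:2, so n(Fe2O3) = 4.17025 × 2/4 = 2.08513 mol.
Mass of Fe2O3 = 2.08513 mol × 159.70 g/mol = 332.995 g.
Actual mass collected = 332.995 g × 0.594 = 197.799 g.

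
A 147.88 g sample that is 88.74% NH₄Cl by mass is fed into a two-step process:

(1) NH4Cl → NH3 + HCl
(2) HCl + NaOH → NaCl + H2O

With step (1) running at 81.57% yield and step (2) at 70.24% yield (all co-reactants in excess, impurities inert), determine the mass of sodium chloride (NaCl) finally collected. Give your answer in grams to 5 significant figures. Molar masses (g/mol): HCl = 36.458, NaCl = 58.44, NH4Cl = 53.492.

Pure NH4Cl = 147.88 × 0.8874 = 131.229 g.
n(NH4Cl) = 131.229 / 53.492 = 2.45324 mol.
Step 1 (NH4Cl:HCl = 1:1): theoretical n(HCl) = 2.45324 mol; at 81.57% yield, n(HCl) = 2.00111 mol.
Step 2 (HCl:NaCl = 1:1): theoretical n(NaCl) = 2.00111 mol, so theoretical mass = 2.00111 × 58.44 = 116.945 g.
At 70.24% yield, actual mass of NaCl = 116.945 × 0.7024 = 82.1420 g.

82.142 g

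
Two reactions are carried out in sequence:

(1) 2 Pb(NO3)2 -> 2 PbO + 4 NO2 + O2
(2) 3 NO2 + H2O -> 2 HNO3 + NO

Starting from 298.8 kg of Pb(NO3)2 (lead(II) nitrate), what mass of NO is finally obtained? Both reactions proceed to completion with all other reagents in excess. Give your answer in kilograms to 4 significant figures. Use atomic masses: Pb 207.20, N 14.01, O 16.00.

M(Pb(NO3)2) = 207.20 + 2(14.01) + 6(16.00) = 331.22 g/mol.
M(NO) = 14.01 + 16.00 = 30.01 g/mol.
298.8 kg = 298800 g.
n(Pb(NO3)2) = 298800 / 331.22 = 902.12 mol.
Step 1 gives a 2:4 ratio of Pb(NO3)2 to NO2, so n(NO2) = 1804.2 mol.
In step 2 the NO2:NO ratio is 3:1, so n(NO) = 601.41 mol.
Mass of NO = 601.41 × 30.01 = 18048 g = 18.05 kg.

18.05 kg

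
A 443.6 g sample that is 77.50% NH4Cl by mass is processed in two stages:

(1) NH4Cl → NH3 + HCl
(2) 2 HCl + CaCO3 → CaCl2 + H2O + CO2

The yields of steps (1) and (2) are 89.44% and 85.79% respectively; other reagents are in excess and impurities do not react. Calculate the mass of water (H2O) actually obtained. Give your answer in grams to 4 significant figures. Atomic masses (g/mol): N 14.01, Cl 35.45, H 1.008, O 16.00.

44.42 g

Pure NH4Cl = 443.6 × 0.7750 = 343.79 g.
M(NH4Cl) = 14.01 + 4(1.008) + 35.45 = 53.492 g/mol.
M(H2O) = 2(1.008) + 16.00 = 18.016 g/mol.
n(NH4Cl) = 343.79 / 53.492 = 6.4269 mol.
Step 1 (NH4Cl:HCl = 1:1): theoretical n(HCl) = 6.4269 mol; at 89.44% yield, n(HCl) = 5.7483 mol.
Step 2 (HCl:H2O = 2:1): theoretical n(H2O) = 2.8741 mol, so theoretical mass = 2.8741 × 18.016 = 51.780 g.
At 85.79% yield, actual mass of H2O = 51.780 × 0.8579 = 44.422 g.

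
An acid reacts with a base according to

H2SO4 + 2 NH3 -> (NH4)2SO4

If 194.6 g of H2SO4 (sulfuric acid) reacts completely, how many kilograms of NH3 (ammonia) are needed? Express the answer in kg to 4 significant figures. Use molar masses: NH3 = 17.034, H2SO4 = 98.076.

0.06760 kg

n(H2SO4) = 194.60 g / 98.076 g/mol = 1.9842 mol.
From the equation the H2SO4:NH3 mole ratio is 1:2, so n(NH3) = 1.9842 × 2/1 = 3.9684 mol.
Mass of NH3 = 3.9684 mol × 17.034 g/mol = 67.597 g.
Converting to kg: 67.597 g = 0.06760 kg.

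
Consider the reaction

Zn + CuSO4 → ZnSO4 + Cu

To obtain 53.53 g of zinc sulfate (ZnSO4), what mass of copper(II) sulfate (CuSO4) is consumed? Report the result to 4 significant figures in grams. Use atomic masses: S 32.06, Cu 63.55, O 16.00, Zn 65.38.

M(ZnSO4) = 65.38 + 32.06 + 4(16.00) = 161.44 g/mol.
M(CuSO4) = 63.55 + 32.06 + 4(16.00) = 159.61 g/mol.
n(ZnSO4) = 53.530 g / 161.44 g/mol = 0.33158 mol.
From the equation the ZnSO4:CuSO4 mole ratio is 1:1, so n(CuSO4) = 0.33158 × 1/1 = 0.33158 mol.
Mass of CuSO4 = 0.33158 mol × 159.61 g/mol = 52.923 g.

52.92 g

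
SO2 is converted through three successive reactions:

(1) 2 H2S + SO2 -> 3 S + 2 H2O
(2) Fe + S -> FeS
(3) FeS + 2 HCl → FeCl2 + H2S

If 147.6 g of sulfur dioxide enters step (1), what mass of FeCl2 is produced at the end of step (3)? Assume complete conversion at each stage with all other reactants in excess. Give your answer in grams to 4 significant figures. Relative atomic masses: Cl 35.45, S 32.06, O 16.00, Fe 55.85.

M(SO2) = 32.06 + 2(16.00) = 64.06 g/mol.
M(FeCl2) = 55.85 + 2(35.45) = 126.75 g/mol.
n(SO2) = 147.6 / 64.06 = 2.3041 mol.
Reaction (1): SO2→S ratio 1:3 ⇒ n(S) = 6.9123 mol.
Reaction (2): S→FeS ratio 1:1 ⇒ n(FeS) = 6.9123 mol.
Reaction (3): FeS→FeCl2 ratio 1:1 ⇒ n(FeCl2) = 6.9123 mol.
Mass of FeCl2 = 6.9123 × 126.75 = 876.13 g.

876.1 g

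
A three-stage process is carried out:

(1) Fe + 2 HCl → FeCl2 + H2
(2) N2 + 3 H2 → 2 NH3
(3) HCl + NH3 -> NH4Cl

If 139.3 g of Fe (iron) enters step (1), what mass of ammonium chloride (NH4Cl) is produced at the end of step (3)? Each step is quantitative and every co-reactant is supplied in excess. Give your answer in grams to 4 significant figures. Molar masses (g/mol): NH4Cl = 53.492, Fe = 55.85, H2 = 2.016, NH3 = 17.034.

n(Fe) = 139.3 / 55.85 = 2.4942 mol.
Reaction (1): Fe→H2 ratio 1:1 ⇒ n(H2) = 2.4942 mol.
Reaction (2): H2→NH3 ratio 3:2 ⇒ n(NH3) = 1.6628 mol.
Reaction (3): NH3→NH4Cl ratio 1:1 ⇒ n(NH4Cl) = 1.6628 mol.
Mass of NH4Cl = 1.6628 × 53.492 = 88.946 g.

88.95 g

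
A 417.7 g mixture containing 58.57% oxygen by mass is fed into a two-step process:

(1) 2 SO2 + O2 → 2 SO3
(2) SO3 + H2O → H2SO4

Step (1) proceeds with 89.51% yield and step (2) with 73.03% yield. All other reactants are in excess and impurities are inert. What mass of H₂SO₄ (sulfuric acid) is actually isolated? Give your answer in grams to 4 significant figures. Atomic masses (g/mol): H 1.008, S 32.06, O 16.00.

980.3 g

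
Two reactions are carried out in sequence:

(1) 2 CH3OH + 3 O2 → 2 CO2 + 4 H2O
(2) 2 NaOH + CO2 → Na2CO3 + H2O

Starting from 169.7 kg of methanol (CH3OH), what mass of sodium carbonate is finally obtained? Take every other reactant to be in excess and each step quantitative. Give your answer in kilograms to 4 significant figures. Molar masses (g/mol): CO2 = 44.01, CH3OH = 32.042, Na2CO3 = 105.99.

561.3 kg

169.7 kg = 169700 g.
n(CH3OH) = 169700 / 32.042 = 5296.2 mol.
Step 1 gives a 2:2 ratio of CH3OH to CO2, so n(CO2) = 5296.2 mol.
In step 2 the CO2:Na2CO3 ratio is 1:1, so n(Na2CO3) = 5296.2 mol.
Mass of Na2CO3 = 5296.2 × 105.99 = 561340 g = 561.3 kg.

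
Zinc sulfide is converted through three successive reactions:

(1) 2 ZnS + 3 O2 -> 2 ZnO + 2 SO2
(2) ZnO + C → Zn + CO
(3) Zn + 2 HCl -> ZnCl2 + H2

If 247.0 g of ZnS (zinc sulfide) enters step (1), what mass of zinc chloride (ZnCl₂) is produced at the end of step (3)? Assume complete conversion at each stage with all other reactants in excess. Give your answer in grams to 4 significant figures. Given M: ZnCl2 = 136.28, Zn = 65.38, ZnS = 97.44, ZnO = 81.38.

345.5 g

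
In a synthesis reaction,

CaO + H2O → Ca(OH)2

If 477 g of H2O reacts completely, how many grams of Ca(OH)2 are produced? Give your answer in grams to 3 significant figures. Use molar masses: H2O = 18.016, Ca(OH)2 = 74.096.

n(H2O) = 477.0 g / 18.016 g/mol = 26.48 mol.
From the equation the H2O:Ca(OH)2 mole ratio is 1:1, so n(Ca(OH)2) = 26.48 × 1/1 = 26.48 mol.
Mass of Ca(OH)2 = 26.48 mol × 74.096 g/mol = 1962 g.

1960 g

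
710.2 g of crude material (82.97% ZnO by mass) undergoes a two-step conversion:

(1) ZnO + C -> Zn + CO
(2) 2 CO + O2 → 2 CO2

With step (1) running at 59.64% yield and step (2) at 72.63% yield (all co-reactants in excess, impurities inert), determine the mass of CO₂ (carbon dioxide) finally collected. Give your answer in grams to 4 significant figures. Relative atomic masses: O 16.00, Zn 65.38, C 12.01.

Pure ZnO = 710.2 × 0.8297 = 589.25 g.
M(ZnO) = 65.38 + 16.00 = 81.38 g/mol.
M(CO2) = 12.01 + 2(16.00) = 44.01 g/mol.
n(ZnO) = 589.25 / 81.38 = 7.2408 mol.
Step 1 (ZnO:CO = 1:1): theoretical n(CO) = 7.2408 mol; at 59.64% yield, n(CO) = 4.3184 mol.
Step 2 (CO:CO2 = 2:2): theoretical n(CO2) = 4.3184 mol, so theoretical mass = 4.3184 × 44.01 = 190.05 g.
At 72.63% yield, actual mass of CO2 = 190.05 × 0.7263 = 138.03 g.

138.0 g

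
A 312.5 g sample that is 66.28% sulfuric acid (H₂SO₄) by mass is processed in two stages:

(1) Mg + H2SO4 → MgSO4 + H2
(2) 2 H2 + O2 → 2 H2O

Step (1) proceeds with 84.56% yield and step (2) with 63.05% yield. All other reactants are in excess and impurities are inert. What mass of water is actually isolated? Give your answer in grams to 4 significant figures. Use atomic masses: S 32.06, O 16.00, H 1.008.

Pure H2SO4 = 312.5 × 0.6628 = 207.12 g.
M(H2SO4) = 2(1.008) + 32.06 + 4(16.00) = 98.076 g/mol.
M(H2O) = 2(1.008) + 16.00 = 18.016 g/mol.
n(H2SO4) = 207.12 / 98.076 = 2.1119 mol.
Step 1 (H2SO4:H2 = 1:1): theoretical n(H2) = 2.1119 mol; at 84.56% yield, n(H2) = 1.7858 mol.
Step 2 (H2:H2O = 2:2): theoretical n(H2O) = 1.7858 mol, so theoretical mass = 1.7858 × 18.016 = 32.173 g.
At 63.05% yield, actual mass of H2O = 32.173 × 0.6305 = 20.285 g.

20.29 g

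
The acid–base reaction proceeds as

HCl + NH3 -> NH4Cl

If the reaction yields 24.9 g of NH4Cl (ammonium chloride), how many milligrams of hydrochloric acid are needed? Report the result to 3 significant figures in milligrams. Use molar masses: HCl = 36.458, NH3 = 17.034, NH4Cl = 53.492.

n(NH4Cl) = 24.90 g / 53.492 g/mol = 0.4655 mol.
From the equation the NH4Cl:HCl mole ratio is 1:1, so n(HCl) = 0.4655 × 1/1 = 0.4655 mol.
Mass of HCl = 0.4655 mol × 36.458 g/mol = 16.97 g.
Converting to mg: 16.97 g = 17000 mg.

17000 mg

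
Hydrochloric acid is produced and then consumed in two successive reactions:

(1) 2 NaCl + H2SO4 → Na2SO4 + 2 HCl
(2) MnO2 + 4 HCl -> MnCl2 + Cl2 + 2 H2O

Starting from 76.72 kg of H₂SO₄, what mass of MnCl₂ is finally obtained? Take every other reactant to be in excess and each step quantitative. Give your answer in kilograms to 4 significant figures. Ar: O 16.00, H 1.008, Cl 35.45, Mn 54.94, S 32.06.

49.22 kg

M(H2SO4) = 2(1.008) + 32.06 + 4(16.00) = 98.076 g/mol.
M(MnCl2) = 54.94 + 2(35.45) = 125.84 g/mol.
76.72 kg = 76720 g.
n(H2SO4) = 76720 / 98.076 = 782.25 mol.
Step 1 gives a 1:2 ratio of H2SO4 to HCl, so n(HCl) = 1564.5 mol.
In step 2 the HCl:MnCl2 ratio is 4:1, so n(MnCl2) = 391.13 mol.
Mass of MnCl2 = 391.13 × 125.84 = 49219 g = 49.22 kg.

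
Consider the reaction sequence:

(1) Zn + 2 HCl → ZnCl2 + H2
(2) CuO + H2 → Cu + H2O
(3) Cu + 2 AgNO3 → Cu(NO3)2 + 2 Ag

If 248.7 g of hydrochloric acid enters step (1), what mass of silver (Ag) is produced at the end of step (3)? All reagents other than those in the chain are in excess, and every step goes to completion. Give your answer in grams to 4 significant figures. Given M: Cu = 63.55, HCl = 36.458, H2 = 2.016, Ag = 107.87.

n(HCl) = 248.7 / 36.458 = 6.8215 mol.
Reaction (1): HCl→H2 ratio 2:1 ⇒ n(H2) = 3.4108 mol.
Reaction (2): H2→Cu ratio 1:1 ⇒ n(Cu) = 3.4108 mol.
Reaction (3): Cu→Ag ratio 1:2 ⇒ n(Ag) = 6.8215 mol.
Mass of Ag = 6.8215 × 107.87 = 735.84 g.

735.8 g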